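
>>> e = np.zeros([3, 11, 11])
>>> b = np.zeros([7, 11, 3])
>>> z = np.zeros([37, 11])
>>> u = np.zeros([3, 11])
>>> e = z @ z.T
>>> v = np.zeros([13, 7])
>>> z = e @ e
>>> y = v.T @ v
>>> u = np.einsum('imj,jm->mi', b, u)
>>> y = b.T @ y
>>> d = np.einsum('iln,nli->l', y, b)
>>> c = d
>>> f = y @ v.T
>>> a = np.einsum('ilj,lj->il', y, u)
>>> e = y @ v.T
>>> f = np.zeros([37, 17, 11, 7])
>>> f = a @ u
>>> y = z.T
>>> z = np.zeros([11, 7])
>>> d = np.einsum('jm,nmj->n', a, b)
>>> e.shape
(3, 11, 13)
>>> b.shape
(7, 11, 3)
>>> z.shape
(11, 7)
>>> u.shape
(11, 7)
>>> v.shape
(13, 7)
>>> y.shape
(37, 37)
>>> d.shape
(7,)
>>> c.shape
(11,)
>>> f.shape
(3, 7)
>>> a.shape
(3, 11)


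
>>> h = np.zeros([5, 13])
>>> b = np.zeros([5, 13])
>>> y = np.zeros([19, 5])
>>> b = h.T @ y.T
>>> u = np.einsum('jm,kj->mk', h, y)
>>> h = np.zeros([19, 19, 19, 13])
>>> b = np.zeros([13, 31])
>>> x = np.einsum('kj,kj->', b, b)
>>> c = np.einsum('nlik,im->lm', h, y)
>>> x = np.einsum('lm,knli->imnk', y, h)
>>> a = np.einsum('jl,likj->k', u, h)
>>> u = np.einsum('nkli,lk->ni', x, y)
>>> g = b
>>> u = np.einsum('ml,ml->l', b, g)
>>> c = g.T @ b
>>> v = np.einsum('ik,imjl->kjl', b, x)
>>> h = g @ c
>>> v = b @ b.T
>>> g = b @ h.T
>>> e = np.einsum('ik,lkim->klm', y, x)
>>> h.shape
(13, 31)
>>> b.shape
(13, 31)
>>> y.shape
(19, 5)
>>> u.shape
(31,)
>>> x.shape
(13, 5, 19, 19)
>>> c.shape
(31, 31)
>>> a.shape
(19,)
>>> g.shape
(13, 13)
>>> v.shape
(13, 13)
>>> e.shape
(5, 13, 19)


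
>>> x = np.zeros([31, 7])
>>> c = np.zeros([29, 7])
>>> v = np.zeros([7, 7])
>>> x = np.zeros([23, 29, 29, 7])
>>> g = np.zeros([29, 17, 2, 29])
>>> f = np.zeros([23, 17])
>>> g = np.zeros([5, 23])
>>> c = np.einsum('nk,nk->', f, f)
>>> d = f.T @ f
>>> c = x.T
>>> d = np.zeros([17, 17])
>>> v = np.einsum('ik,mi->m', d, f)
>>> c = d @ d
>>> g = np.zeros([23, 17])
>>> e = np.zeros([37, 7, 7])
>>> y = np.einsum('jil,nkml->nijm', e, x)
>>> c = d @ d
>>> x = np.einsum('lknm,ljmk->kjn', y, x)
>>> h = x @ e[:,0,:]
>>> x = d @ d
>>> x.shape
(17, 17)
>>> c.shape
(17, 17)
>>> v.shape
(23,)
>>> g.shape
(23, 17)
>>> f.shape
(23, 17)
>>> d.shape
(17, 17)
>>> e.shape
(37, 7, 7)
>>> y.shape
(23, 7, 37, 29)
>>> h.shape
(7, 29, 7)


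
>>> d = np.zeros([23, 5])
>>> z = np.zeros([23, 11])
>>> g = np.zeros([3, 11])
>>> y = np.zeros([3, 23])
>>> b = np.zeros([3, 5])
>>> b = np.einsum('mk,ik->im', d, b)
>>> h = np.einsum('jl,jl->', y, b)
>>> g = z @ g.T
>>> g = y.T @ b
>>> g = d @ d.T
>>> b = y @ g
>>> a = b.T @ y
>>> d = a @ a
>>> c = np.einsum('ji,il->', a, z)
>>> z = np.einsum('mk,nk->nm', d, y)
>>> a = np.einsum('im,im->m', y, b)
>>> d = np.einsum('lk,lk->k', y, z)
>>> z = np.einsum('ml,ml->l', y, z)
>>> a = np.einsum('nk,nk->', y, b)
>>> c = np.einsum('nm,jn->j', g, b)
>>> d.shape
(23,)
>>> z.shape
(23,)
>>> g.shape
(23, 23)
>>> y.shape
(3, 23)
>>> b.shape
(3, 23)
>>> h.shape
()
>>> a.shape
()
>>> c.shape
(3,)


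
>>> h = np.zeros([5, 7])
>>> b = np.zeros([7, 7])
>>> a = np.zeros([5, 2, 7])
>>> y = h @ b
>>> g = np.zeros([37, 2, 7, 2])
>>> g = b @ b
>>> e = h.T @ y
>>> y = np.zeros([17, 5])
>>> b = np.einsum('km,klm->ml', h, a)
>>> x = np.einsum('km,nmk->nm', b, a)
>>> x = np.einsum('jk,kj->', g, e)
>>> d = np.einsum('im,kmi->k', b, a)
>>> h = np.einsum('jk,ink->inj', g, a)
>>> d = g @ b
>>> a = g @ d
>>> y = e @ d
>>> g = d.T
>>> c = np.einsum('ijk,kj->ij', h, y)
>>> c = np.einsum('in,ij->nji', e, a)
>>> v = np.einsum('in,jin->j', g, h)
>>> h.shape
(5, 2, 7)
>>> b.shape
(7, 2)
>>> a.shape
(7, 2)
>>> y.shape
(7, 2)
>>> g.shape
(2, 7)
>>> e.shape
(7, 7)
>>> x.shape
()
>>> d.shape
(7, 2)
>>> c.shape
(7, 2, 7)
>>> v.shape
(5,)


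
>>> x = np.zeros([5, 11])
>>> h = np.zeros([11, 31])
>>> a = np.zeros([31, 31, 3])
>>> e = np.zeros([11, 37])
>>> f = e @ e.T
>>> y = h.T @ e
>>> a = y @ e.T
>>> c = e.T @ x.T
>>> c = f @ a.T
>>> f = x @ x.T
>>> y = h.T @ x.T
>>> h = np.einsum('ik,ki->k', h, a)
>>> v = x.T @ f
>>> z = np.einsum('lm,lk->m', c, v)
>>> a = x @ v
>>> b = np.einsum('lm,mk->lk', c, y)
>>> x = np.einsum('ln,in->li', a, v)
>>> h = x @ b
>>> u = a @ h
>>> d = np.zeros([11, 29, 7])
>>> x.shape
(5, 11)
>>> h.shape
(5, 5)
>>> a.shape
(5, 5)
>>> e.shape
(11, 37)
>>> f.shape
(5, 5)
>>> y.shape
(31, 5)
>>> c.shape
(11, 31)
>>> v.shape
(11, 5)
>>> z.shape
(31,)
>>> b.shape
(11, 5)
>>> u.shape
(5, 5)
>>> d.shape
(11, 29, 7)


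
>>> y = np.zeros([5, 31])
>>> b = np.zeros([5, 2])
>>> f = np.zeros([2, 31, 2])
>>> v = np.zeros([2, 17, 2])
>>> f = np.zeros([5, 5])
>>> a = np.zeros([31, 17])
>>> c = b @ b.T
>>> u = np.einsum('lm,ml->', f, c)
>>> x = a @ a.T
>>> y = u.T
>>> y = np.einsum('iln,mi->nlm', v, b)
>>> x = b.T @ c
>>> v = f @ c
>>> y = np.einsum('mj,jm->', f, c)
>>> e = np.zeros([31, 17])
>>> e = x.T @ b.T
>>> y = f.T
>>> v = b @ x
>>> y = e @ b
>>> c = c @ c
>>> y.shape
(5, 2)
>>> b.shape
(5, 2)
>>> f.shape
(5, 5)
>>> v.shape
(5, 5)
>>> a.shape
(31, 17)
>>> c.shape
(5, 5)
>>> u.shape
()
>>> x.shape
(2, 5)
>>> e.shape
(5, 5)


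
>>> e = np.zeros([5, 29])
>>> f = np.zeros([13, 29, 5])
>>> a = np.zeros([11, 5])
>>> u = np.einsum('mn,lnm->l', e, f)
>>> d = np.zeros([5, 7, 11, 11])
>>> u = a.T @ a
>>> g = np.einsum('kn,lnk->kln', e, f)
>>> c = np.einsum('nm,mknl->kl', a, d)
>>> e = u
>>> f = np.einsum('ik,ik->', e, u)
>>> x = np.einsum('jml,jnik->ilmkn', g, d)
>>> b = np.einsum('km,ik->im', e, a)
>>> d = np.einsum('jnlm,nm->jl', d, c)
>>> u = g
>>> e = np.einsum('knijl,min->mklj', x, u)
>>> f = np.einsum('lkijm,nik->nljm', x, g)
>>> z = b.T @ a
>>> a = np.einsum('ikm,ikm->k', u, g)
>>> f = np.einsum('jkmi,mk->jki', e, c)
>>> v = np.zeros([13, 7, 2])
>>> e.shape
(5, 11, 7, 11)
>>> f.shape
(5, 11, 11)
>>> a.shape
(13,)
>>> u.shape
(5, 13, 29)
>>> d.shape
(5, 11)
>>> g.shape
(5, 13, 29)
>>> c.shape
(7, 11)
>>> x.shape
(11, 29, 13, 11, 7)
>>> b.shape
(11, 5)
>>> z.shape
(5, 5)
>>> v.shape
(13, 7, 2)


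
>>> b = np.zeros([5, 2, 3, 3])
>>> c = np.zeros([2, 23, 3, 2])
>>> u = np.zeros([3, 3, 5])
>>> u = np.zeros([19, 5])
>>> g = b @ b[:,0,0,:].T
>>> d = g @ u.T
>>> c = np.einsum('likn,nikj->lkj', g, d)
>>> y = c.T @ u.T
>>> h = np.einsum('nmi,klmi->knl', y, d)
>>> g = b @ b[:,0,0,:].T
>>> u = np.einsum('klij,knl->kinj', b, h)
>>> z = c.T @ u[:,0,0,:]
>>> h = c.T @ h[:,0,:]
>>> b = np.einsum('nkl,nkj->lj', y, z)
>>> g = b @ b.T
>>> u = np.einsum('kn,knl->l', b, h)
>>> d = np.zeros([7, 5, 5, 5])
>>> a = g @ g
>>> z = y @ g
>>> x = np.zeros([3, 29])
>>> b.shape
(19, 3)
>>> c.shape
(5, 3, 19)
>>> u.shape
(2,)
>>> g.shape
(19, 19)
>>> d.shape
(7, 5, 5, 5)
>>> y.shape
(19, 3, 19)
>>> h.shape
(19, 3, 2)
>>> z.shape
(19, 3, 19)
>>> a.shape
(19, 19)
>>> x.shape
(3, 29)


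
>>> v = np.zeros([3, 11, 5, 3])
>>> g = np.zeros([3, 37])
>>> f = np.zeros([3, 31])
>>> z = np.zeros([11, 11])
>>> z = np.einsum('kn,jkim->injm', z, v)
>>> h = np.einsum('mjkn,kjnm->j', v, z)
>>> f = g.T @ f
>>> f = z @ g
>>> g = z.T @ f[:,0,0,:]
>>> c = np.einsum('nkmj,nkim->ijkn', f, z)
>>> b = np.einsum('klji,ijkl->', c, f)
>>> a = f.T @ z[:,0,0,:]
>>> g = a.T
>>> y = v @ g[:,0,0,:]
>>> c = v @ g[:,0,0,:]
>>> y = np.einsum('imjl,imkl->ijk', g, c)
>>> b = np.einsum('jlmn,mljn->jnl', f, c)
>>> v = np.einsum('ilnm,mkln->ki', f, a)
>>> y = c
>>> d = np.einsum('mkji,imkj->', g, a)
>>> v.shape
(3, 5)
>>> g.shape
(3, 11, 3, 37)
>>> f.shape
(5, 11, 3, 37)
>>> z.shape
(5, 11, 3, 3)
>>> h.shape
(11,)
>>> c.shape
(3, 11, 5, 37)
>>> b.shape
(5, 37, 11)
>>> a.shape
(37, 3, 11, 3)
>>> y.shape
(3, 11, 5, 37)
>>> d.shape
()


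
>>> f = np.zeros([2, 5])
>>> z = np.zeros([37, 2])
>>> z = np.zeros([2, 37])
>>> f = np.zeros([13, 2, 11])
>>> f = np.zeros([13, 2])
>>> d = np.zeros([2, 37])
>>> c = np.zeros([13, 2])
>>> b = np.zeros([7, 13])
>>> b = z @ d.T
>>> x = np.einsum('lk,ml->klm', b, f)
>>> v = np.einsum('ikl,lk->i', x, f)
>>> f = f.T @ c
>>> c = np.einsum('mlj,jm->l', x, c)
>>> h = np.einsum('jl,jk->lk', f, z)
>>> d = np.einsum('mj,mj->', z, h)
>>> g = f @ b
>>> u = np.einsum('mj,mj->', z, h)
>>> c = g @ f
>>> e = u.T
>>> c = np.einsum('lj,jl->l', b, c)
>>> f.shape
(2, 2)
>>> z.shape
(2, 37)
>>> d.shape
()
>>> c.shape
(2,)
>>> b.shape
(2, 2)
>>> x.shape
(2, 2, 13)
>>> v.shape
(2,)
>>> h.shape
(2, 37)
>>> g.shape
(2, 2)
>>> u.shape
()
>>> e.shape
()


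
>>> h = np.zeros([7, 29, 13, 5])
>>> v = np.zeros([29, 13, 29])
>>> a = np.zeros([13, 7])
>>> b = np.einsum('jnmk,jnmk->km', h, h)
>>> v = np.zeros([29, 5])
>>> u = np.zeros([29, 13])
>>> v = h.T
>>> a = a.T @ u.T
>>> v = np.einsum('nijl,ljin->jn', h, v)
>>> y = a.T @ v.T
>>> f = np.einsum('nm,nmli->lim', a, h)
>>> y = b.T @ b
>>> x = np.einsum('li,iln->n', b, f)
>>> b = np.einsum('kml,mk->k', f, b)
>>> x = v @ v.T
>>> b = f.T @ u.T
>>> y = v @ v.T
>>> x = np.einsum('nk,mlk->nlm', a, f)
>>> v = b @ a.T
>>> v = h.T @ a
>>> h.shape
(7, 29, 13, 5)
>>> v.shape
(5, 13, 29, 29)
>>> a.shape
(7, 29)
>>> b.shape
(29, 5, 29)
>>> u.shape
(29, 13)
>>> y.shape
(13, 13)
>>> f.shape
(13, 5, 29)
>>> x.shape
(7, 5, 13)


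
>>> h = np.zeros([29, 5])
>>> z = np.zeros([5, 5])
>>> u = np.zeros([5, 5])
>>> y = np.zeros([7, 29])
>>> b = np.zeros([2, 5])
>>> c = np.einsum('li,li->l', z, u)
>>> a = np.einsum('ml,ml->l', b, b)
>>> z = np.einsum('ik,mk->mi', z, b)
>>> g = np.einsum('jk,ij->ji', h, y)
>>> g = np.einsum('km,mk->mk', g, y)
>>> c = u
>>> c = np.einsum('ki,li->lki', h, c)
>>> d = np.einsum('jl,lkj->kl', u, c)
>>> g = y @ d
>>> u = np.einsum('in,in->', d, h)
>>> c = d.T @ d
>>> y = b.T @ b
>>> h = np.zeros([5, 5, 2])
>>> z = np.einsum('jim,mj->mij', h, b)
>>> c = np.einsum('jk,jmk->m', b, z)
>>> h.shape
(5, 5, 2)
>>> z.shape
(2, 5, 5)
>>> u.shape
()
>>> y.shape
(5, 5)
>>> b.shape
(2, 5)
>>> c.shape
(5,)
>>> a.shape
(5,)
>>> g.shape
(7, 5)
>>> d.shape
(29, 5)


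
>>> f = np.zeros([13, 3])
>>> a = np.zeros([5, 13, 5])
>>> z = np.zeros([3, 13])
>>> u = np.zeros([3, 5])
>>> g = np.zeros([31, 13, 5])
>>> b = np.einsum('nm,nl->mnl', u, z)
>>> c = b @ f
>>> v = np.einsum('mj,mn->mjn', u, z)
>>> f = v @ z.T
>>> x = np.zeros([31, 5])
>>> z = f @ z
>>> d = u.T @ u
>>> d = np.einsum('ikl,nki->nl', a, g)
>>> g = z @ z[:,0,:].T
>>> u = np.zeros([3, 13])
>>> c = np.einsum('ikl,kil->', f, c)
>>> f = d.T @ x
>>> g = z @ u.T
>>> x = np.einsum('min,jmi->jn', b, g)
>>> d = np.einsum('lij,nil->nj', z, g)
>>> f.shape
(5, 5)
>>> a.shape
(5, 13, 5)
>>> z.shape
(3, 5, 13)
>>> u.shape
(3, 13)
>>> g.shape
(3, 5, 3)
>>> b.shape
(5, 3, 13)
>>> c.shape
()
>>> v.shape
(3, 5, 13)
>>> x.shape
(3, 13)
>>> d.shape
(3, 13)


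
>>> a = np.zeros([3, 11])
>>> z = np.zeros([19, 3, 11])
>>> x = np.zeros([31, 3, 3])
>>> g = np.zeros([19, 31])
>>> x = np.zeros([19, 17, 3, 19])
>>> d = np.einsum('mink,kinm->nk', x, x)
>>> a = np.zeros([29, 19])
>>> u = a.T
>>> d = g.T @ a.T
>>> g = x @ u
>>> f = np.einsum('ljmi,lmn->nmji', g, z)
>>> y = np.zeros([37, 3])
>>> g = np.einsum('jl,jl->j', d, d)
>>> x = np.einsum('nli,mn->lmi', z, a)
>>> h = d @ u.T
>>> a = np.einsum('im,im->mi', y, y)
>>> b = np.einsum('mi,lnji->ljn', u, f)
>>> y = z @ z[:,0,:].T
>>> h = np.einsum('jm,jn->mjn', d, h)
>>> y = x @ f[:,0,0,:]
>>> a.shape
(3, 37)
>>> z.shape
(19, 3, 11)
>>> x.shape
(3, 29, 11)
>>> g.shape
(31,)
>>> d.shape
(31, 29)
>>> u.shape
(19, 29)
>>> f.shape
(11, 3, 17, 29)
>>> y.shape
(3, 29, 29)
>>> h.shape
(29, 31, 19)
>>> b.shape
(11, 17, 3)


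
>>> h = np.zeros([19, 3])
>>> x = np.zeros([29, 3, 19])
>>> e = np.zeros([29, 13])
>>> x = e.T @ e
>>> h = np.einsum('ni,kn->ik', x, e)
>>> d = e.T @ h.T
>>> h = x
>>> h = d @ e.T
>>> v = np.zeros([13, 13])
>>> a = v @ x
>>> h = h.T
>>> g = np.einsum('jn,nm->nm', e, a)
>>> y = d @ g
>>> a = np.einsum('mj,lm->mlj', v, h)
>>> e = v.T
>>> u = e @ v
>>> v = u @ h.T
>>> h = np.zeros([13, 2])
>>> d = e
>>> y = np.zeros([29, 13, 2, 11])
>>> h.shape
(13, 2)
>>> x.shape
(13, 13)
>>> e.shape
(13, 13)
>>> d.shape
(13, 13)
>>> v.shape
(13, 29)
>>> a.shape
(13, 29, 13)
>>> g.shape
(13, 13)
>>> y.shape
(29, 13, 2, 11)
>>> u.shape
(13, 13)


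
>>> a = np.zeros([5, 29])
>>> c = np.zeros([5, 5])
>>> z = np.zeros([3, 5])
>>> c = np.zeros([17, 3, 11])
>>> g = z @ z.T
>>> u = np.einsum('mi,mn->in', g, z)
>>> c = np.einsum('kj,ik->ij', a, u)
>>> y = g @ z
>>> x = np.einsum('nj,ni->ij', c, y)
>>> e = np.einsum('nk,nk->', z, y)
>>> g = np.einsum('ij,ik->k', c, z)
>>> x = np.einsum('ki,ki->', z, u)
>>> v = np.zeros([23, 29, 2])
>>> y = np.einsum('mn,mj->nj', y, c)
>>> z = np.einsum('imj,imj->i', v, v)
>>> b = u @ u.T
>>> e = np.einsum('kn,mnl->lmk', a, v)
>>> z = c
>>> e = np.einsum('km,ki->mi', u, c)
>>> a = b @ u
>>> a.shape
(3, 5)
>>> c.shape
(3, 29)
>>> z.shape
(3, 29)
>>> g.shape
(5,)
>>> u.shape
(3, 5)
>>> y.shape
(5, 29)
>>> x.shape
()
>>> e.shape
(5, 29)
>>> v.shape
(23, 29, 2)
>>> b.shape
(3, 3)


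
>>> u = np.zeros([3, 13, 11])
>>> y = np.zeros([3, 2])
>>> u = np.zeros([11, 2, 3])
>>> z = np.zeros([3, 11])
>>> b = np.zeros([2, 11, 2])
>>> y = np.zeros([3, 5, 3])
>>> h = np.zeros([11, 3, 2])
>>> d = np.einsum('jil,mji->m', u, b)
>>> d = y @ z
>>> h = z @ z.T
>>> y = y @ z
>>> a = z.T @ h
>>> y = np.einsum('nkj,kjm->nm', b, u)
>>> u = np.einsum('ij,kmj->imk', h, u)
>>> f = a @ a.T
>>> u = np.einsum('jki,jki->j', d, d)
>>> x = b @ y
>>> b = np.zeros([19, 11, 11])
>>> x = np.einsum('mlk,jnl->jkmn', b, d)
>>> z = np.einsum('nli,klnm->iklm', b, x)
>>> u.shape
(3,)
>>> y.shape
(2, 3)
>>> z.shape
(11, 3, 11, 5)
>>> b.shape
(19, 11, 11)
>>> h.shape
(3, 3)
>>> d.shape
(3, 5, 11)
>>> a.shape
(11, 3)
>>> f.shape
(11, 11)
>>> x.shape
(3, 11, 19, 5)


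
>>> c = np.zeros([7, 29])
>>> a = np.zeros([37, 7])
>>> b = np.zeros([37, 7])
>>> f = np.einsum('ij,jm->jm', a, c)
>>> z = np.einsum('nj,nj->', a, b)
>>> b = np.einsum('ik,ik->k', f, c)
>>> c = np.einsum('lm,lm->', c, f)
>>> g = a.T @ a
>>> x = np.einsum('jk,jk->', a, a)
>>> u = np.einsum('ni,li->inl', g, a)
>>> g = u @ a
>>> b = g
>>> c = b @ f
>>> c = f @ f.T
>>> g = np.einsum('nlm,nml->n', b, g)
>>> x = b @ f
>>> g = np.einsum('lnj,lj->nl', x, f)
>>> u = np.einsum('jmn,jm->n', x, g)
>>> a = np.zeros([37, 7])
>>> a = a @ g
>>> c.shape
(7, 7)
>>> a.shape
(37, 7)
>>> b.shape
(7, 7, 7)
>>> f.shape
(7, 29)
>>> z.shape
()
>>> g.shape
(7, 7)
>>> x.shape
(7, 7, 29)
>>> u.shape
(29,)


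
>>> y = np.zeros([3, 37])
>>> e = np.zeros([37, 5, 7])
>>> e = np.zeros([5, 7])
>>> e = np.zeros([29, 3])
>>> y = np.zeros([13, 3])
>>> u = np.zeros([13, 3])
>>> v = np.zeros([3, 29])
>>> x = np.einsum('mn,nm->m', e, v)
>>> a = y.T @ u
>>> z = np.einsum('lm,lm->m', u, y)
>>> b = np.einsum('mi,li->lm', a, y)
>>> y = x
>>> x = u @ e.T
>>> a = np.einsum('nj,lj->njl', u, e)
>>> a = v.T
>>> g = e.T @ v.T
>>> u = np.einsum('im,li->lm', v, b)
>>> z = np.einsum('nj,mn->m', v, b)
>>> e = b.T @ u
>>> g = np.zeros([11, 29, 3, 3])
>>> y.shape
(29,)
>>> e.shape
(3, 29)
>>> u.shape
(13, 29)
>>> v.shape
(3, 29)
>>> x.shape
(13, 29)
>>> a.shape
(29, 3)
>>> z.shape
(13,)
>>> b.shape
(13, 3)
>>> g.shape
(11, 29, 3, 3)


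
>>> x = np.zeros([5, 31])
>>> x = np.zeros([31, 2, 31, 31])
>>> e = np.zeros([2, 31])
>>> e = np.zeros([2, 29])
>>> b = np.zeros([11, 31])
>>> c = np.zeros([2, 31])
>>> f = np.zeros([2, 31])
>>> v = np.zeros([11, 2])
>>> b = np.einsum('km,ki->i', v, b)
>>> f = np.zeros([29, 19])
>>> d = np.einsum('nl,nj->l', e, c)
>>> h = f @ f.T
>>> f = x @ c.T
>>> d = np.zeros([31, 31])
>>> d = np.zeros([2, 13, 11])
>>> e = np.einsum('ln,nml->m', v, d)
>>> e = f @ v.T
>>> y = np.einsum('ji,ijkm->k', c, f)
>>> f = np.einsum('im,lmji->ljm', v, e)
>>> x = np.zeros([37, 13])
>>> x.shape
(37, 13)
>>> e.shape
(31, 2, 31, 11)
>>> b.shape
(31,)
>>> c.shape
(2, 31)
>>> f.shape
(31, 31, 2)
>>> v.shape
(11, 2)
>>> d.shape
(2, 13, 11)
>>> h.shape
(29, 29)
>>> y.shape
(31,)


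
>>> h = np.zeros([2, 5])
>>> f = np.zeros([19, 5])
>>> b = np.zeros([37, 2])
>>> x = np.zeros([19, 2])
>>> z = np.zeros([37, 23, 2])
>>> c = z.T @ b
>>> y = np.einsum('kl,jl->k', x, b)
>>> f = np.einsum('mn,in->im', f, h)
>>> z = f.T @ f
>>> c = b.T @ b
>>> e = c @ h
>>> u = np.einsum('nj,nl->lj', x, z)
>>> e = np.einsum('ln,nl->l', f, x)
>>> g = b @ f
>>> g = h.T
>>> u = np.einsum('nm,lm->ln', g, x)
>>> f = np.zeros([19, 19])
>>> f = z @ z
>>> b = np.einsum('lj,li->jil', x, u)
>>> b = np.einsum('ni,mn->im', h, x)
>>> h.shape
(2, 5)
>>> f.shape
(19, 19)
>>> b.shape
(5, 19)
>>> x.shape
(19, 2)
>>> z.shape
(19, 19)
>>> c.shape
(2, 2)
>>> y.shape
(19,)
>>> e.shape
(2,)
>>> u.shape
(19, 5)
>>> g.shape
(5, 2)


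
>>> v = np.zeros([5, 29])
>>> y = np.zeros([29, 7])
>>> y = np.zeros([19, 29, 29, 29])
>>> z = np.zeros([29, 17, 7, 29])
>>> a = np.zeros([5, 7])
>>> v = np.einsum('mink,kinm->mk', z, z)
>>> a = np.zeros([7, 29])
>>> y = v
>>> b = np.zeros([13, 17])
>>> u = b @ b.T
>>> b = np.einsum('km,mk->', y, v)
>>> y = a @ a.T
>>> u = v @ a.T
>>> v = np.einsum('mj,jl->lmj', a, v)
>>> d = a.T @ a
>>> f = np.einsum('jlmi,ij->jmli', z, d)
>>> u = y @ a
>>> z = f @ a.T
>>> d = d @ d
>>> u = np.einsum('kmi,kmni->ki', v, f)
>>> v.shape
(29, 7, 29)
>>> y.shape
(7, 7)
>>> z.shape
(29, 7, 17, 7)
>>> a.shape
(7, 29)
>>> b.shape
()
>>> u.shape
(29, 29)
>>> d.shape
(29, 29)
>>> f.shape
(29, 7, 17, 29)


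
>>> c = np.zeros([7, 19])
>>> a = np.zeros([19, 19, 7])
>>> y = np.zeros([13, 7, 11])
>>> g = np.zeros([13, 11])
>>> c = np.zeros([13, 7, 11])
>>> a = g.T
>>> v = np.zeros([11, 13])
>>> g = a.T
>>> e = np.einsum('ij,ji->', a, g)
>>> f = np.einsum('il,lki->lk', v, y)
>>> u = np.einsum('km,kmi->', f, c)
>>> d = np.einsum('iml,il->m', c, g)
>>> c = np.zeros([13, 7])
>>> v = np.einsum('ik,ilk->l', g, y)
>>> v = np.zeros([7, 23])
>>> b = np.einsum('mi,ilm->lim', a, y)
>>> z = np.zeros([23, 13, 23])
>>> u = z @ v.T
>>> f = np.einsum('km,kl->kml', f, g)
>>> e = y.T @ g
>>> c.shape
(13, 7)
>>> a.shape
(11, 13)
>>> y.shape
(13, 7, 11)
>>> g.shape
(13, 11)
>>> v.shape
(7, 23)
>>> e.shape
(11, 7, 11)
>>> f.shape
(13, 7, 11)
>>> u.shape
(23, 13, 7)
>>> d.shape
(7,)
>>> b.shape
(7, 13, 11)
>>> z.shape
(23, 13, 23)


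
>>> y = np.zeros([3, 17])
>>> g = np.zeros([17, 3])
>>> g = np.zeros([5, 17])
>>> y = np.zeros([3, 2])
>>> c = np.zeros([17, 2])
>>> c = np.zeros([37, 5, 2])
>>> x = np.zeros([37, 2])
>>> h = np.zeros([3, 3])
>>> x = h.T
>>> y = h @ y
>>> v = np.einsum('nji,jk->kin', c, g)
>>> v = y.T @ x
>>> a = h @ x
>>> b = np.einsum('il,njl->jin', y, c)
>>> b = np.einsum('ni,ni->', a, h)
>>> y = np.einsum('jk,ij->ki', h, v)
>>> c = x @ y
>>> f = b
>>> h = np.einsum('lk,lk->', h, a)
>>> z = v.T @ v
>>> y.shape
(3, 2)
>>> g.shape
(5, 17)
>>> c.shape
(3, 2)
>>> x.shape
(3, 3)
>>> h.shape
()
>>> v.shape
(2, 3)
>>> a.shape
(3, 3)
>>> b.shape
()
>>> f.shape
()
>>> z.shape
(3, 3)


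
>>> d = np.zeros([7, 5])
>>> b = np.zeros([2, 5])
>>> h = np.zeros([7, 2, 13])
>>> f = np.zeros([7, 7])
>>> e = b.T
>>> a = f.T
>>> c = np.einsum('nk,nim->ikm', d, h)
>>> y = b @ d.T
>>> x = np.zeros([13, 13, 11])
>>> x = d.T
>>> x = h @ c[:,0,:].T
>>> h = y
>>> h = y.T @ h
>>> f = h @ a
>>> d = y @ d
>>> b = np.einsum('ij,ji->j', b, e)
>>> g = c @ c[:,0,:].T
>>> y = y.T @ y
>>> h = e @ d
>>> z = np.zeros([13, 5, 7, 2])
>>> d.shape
(2, 5)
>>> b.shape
(5,)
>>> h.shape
(5, 5)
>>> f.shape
(7, 7)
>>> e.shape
(5, 2)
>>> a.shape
(7, 7)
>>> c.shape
(2, 5, 13)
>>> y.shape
(7, 7)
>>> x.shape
(7, 2, 2)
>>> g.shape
(2, 5, 2)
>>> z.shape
(13, 5, 7, 2)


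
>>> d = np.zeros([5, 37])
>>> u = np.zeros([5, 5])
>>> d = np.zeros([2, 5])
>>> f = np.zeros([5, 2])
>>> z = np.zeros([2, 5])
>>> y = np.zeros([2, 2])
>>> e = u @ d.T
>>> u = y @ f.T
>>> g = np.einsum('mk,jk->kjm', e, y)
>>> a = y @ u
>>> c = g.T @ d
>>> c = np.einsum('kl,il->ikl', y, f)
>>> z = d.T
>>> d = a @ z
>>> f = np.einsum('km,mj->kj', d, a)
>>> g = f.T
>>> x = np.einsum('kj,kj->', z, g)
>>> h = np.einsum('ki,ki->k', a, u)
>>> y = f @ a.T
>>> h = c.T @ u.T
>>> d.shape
(2, 2)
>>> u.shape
(2, 5)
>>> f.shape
(2, 5)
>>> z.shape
(5, 2)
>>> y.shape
(2, 2)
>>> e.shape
(5, 2)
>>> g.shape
(5, 2)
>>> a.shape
(2, 5)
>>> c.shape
(5, 2, 2)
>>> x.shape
()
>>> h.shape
(2, 2, 2)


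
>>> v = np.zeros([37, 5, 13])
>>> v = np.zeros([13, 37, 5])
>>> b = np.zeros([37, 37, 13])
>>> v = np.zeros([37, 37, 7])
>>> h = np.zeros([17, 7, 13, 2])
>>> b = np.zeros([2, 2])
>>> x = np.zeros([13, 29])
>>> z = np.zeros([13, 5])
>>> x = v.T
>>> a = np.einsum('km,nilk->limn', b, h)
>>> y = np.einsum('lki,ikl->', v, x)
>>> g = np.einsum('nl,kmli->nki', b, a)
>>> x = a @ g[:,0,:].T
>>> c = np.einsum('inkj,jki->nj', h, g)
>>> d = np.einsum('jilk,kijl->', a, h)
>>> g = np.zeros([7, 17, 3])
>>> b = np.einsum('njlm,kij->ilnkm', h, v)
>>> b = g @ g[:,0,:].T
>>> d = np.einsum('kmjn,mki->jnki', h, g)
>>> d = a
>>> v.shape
(37, 37, 7)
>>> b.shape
(7, 17, 7)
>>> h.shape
(17, 7, 13, 2)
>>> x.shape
(13, 7, 2, 2)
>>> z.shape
(13, 5)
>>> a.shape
(13, 7, 2, 17)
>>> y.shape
()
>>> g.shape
(7, 17, 3)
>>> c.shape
(7, 2)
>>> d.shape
(13, 7, 2, 17)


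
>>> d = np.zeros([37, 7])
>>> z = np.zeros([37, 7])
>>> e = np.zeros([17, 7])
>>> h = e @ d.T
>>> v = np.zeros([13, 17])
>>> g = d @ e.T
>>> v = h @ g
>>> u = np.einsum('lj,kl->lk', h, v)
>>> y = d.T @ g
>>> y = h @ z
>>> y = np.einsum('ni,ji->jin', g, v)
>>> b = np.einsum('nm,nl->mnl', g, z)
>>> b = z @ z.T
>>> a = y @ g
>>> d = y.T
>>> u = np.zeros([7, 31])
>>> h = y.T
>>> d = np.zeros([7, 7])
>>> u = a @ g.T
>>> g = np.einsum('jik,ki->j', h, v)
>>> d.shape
(7, 7)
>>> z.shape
(37, 7)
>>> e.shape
(17, 7)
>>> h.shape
(37, 17, 17)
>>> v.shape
(17, 17)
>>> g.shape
(37,)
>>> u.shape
(17, 17, 37)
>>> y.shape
(17, 17, 37)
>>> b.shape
(37, 37)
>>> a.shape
(17, 17, 17)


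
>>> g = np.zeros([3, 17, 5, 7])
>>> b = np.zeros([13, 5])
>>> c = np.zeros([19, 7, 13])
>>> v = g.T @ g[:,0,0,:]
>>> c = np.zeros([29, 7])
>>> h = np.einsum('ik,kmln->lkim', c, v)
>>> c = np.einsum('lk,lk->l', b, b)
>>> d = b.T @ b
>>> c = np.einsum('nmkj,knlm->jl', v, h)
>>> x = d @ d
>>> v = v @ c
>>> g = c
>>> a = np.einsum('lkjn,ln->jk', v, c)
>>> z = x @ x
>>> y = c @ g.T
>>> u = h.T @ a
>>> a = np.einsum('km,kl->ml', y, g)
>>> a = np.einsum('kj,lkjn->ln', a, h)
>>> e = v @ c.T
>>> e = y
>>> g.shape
(7, 29)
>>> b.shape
(13, 5)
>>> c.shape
(7, 29)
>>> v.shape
(7, 5, 17, 29)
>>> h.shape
(17, 7, 29, 5)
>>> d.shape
(5, 5)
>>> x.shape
(5, 5)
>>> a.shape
(17, 5)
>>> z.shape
(5, 5)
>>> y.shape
(7, 7)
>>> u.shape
(5, 29, 7, 5)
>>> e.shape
(7, 7)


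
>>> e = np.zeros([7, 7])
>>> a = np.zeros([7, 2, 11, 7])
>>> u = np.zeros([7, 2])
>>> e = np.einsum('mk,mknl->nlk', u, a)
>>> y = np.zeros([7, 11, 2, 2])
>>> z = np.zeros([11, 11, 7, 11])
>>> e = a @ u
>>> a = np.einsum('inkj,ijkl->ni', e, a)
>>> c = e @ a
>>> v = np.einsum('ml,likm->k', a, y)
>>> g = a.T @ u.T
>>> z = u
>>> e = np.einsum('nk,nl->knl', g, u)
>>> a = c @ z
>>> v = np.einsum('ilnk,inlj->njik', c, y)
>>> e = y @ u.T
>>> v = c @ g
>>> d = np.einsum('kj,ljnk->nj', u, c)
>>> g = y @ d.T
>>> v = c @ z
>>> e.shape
(7, 11, 2, 7)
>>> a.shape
(7, 2, 11, 2)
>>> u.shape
(7, 2)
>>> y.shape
(7, 11, 2, 2)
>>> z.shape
(7, 2)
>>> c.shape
(7, 2, 11, 7)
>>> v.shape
(7, 2, 11, 2)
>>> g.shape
(7, 11, 2, 11)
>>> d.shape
(11, 2)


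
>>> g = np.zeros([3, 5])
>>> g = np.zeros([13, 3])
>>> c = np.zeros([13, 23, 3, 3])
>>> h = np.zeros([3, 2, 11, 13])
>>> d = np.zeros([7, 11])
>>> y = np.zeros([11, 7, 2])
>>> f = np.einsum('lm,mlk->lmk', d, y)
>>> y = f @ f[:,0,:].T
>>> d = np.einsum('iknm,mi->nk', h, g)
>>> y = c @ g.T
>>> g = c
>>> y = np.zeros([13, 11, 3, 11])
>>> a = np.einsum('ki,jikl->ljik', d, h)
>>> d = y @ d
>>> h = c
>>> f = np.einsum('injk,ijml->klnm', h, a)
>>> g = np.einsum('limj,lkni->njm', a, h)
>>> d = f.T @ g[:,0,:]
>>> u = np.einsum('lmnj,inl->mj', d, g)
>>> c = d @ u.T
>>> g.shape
(3, 11, 2)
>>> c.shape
(2, 23, 11, 23)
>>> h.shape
(13, 23, 3, 3)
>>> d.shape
(2, 23, 11, 2)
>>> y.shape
(13, 11, 3, 11)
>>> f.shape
(3, 11, 23, 2)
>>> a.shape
(13, 3, 2, 11)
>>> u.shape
(23, 2)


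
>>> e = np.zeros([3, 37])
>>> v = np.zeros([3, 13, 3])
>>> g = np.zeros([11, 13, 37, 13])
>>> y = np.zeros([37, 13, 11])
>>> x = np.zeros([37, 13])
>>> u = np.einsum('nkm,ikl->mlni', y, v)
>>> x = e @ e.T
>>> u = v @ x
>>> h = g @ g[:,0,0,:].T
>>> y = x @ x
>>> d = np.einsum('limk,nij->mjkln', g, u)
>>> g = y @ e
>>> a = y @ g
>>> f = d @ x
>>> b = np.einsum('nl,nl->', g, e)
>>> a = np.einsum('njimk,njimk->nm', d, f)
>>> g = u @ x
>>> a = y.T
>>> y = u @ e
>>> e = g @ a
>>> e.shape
(3, 13, 3)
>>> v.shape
(3, 13, 3)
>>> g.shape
(3, 13, 3)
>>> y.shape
(3, 13, 37)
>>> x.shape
(3, 3)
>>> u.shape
(3, 13, 3)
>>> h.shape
(11, 13, 37, 11)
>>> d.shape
(37, 3, 13, 11, 3)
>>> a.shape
(3, 3)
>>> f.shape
(37, 3, 13, 11, 3)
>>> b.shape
()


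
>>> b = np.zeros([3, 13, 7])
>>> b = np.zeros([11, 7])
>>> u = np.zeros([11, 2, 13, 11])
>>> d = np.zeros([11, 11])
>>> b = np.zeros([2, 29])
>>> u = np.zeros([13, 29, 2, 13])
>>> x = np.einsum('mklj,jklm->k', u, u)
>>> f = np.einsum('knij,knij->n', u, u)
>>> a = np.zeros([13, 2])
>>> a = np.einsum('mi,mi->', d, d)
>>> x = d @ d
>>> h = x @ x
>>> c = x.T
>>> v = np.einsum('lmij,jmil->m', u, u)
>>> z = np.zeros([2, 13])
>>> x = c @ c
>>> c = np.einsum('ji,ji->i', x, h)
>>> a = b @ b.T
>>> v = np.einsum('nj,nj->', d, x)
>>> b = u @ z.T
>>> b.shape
(13, 29, 2, 2)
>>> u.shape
(13, 29, 2, 13)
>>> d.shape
(11, 11)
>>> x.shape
(11, 11)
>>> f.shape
(29,)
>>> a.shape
(2, 2)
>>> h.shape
(11, 11)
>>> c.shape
(11,)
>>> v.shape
()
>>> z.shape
(2, 13)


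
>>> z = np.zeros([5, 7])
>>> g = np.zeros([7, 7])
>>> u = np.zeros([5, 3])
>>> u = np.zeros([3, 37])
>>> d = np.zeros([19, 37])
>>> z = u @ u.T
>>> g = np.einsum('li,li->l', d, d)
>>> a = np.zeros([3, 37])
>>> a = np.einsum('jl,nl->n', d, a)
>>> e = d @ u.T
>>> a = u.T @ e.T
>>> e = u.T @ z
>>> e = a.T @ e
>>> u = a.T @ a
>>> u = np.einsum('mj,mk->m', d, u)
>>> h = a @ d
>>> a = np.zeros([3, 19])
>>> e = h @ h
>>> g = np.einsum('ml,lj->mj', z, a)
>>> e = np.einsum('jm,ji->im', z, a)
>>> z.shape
(3, 3)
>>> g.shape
(3, 19)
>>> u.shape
(19,)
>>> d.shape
(19, 37)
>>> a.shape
(3, 19)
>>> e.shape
(19, 3)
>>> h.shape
(37, 37)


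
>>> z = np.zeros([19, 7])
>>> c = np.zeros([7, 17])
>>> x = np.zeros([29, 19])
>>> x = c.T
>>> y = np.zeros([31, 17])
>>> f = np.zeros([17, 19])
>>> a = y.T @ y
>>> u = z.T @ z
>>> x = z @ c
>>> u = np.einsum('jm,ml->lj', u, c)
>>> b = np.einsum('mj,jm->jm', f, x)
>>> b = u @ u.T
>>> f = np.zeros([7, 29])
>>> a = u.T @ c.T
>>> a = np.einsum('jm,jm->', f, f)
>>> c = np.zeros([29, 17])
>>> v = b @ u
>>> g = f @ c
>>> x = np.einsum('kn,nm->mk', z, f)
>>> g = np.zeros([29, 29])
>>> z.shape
(19, 7)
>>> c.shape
(29, 17)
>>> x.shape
(29, 19)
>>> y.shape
(31, 17)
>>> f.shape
(7, 29)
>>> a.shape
()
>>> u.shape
(17, 7)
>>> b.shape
(17, 17)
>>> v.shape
(17, 7)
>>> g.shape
(29, 29)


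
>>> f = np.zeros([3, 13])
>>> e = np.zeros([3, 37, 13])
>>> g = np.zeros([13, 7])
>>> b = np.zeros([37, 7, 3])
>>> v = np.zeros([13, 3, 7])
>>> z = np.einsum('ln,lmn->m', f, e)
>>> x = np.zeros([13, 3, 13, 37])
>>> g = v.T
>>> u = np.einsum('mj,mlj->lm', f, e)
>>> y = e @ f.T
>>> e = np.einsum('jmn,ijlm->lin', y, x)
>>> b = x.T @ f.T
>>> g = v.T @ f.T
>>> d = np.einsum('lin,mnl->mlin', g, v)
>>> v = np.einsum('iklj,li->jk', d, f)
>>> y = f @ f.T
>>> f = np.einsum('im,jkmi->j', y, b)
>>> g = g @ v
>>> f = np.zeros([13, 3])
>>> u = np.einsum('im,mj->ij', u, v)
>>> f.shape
(13, 3)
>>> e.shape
(13, 13, 3)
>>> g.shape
(7, 3, 7)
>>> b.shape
(37, 13, 3, 3)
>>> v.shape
(3, 7)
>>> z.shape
(37,)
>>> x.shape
(13, 3, 13, 37)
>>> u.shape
(37, 7)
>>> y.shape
(3, 3)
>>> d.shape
(13, 7, 3, 3)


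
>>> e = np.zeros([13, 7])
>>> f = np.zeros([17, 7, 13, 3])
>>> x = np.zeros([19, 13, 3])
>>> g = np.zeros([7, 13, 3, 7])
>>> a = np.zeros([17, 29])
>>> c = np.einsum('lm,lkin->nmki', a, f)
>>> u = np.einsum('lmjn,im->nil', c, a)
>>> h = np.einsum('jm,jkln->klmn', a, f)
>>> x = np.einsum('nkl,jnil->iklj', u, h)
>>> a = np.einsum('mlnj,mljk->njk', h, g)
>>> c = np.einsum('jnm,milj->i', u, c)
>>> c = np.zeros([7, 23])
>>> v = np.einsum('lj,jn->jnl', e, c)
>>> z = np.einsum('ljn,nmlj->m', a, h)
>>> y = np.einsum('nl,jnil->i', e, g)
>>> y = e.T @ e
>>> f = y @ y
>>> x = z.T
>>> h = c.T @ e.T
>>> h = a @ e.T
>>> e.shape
(13, 7)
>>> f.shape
(7, 7)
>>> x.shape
(13,)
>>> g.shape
(7, 13, 3, 7)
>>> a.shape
(29, 3, 7)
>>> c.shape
(7, 23)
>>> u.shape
(13, 17, 3)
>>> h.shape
(29, 3, 13)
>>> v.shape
(7, 23, 13)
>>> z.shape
(13,)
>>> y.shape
(7, 7)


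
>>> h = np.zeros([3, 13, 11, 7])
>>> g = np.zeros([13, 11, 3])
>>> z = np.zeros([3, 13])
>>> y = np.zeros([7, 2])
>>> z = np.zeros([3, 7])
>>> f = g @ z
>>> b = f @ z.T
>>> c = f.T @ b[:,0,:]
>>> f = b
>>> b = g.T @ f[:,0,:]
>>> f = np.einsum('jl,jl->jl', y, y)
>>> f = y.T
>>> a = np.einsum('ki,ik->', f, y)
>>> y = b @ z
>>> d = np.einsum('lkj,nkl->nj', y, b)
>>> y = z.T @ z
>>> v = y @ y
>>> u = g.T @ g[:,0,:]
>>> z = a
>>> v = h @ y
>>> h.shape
(3, 13, 11, 7)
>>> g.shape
(13, 11, 3)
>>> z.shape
()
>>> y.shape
(7, 7)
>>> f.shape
(2, 7)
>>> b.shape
(3, 11, 3)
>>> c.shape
(7, 11, 3)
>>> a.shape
()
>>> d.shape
(3, 7)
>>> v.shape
(3, 13, 11, 7)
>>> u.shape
(3, 11, 3)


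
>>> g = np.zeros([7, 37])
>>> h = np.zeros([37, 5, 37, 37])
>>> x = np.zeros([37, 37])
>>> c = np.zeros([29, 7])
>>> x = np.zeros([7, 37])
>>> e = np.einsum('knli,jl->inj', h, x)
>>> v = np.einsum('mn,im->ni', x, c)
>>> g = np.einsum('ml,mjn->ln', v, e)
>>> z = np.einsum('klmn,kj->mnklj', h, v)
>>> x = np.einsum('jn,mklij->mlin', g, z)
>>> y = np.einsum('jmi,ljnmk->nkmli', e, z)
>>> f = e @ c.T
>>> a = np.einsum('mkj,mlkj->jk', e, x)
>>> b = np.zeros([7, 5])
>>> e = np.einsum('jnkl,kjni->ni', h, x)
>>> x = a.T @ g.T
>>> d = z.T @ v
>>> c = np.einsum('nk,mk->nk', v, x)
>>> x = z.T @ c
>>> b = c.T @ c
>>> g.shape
(29, 7)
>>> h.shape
(37, 5, 37, 37)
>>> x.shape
(29, 5, 37, 37, 29)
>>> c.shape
(37, 29)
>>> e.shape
(5, 7)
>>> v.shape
(37, 29)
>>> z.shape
(37, 37, 37, 5, 29)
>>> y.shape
(37, 29, 5, 37, 7)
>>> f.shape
(37, 5, 29)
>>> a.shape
(7, 5)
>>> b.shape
(29, 29)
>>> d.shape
(29, 5, 37, 37, 29)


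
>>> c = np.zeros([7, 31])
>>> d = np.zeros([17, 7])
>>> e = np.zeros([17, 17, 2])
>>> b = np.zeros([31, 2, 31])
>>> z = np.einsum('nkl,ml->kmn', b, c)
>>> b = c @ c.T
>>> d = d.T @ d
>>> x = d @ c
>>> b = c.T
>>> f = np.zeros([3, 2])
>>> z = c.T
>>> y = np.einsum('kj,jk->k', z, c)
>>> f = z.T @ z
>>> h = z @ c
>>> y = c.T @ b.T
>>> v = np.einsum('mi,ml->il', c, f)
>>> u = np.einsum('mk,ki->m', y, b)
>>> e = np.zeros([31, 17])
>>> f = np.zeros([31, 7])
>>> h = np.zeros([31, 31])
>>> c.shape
(7, 31)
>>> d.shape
(7, 7)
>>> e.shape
(31, 17)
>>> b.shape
(31, 7)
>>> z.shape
(31, 7)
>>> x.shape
(7, 31)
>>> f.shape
(31, 7)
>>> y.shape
(31, 31)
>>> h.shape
(31, 31)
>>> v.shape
(31, 7)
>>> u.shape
(31,)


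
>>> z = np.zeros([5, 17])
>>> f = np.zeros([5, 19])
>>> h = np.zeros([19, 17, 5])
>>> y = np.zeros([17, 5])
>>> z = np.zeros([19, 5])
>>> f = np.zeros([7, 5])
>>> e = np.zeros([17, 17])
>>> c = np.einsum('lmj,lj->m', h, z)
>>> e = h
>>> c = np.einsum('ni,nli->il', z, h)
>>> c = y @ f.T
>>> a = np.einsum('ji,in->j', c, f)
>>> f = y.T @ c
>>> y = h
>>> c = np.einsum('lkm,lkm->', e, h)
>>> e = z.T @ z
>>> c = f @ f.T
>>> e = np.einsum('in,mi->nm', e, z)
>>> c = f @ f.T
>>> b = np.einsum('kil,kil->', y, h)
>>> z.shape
(19, 5)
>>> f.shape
(5, 7)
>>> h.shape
(19, 17, 5)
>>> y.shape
(19, 17, 5)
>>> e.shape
(5, 19)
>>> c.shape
(5, 5)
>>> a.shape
(17,)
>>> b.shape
()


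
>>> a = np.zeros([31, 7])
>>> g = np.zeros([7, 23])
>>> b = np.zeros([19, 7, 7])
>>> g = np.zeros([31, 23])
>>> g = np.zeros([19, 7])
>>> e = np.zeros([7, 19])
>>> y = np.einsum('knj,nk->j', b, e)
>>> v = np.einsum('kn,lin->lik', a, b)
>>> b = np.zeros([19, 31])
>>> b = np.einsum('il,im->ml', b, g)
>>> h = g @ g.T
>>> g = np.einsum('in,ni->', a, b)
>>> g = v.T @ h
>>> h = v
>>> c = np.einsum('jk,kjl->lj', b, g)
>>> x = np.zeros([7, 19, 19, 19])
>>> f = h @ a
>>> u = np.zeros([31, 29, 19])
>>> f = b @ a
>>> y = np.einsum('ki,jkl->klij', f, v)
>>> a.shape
(31, 7)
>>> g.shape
(31, 7, 19)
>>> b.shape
(7, 31)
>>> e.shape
(7, 19)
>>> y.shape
(7, 31, 7, 19)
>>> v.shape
(19, 7, 31)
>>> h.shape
(19, 7, 31)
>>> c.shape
(19, 7)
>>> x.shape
(7, 19, 19, 19)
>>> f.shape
(7, 7)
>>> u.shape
(31, 29, 19)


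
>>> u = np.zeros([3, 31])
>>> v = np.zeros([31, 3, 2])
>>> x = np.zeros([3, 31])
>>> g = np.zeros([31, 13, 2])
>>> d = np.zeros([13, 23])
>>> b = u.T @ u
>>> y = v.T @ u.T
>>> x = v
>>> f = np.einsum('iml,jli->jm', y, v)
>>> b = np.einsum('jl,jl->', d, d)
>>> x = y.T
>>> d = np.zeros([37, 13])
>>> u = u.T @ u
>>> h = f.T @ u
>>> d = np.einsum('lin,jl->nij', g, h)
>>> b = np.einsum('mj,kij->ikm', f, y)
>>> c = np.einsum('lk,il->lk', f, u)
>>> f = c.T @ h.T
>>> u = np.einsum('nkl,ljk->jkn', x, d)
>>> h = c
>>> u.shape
(13, 3, 3)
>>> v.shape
(31, 3, 2)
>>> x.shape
(3, 3, 2)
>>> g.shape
(31, 13, 2)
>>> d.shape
(2, 13, 3)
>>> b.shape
(3, 2, 31)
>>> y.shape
(2, 3, 3)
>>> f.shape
(3, 3)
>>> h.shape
(31, 3)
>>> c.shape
(31, 3)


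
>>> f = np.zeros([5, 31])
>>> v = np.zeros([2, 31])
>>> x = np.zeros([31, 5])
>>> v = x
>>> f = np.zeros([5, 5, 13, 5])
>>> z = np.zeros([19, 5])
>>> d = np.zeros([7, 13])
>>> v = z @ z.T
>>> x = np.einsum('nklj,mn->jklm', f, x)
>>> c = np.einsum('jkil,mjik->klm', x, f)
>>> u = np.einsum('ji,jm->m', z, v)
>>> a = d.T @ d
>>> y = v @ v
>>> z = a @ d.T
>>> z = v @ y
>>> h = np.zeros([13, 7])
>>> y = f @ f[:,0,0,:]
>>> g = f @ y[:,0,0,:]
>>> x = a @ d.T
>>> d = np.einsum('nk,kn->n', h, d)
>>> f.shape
(5, 5, 13, 5)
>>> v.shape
(19, 19)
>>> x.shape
(13, 7)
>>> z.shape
(19, 19)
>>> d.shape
(13,)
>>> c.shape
(5, 31, 5)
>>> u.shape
(19,)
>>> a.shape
(13, 13)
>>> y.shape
(5, 5, 13, 5)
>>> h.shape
(13, 7)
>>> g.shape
(5, 5, 13, 5)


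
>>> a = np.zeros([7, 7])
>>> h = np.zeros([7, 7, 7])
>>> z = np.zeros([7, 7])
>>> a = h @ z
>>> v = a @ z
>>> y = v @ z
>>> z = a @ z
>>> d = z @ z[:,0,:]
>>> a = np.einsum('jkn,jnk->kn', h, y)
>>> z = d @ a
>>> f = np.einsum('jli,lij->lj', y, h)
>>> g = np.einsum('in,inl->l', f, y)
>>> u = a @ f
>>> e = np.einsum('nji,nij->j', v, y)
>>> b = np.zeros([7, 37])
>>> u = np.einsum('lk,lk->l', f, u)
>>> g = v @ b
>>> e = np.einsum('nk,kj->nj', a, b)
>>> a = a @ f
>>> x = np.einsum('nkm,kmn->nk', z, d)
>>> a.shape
(7, 7)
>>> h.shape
(7, 7, 7)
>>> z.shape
(7, 7, 7)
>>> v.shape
(7, 7, 7)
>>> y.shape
(7, 7, 7)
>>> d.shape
(7, 7, 7)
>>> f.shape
(7, 7)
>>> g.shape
(7, 7, 37)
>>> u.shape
(7,)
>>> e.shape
(7, 37)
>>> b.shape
(7, 37)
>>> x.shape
(7, 7)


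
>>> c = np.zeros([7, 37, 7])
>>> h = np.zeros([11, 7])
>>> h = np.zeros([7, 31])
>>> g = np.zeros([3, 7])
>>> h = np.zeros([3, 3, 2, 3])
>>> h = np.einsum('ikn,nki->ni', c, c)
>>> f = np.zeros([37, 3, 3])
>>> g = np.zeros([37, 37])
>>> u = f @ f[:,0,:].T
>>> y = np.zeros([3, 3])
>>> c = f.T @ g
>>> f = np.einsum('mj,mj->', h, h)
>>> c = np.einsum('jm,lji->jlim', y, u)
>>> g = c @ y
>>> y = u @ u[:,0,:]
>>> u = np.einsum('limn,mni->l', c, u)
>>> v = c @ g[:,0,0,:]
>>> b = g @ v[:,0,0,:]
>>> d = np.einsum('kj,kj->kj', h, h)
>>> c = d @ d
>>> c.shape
(7, 7)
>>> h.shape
(7, 7)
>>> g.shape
(3, 37, 37, 3)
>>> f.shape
()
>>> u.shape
(3,)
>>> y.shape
(37, 3, 37)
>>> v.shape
(3, 37, 37, 3)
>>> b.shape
(3, 37, 37, 3)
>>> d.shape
(7, 7)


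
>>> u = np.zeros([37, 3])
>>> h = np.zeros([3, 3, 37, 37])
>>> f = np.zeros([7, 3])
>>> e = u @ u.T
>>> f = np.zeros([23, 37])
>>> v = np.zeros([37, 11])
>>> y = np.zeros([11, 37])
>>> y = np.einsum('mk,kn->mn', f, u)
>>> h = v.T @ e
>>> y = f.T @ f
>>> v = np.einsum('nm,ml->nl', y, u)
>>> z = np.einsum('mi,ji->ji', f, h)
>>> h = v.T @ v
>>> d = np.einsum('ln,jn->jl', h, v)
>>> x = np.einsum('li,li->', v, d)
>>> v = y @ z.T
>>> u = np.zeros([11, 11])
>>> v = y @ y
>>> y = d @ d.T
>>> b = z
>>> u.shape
(11, 11)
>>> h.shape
(3, 3)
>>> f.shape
(23, 37)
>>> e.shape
(37, 37)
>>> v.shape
(37, 37)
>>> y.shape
(37, 37)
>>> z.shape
(11, 37)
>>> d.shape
(37, 3)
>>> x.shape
()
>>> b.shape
(11, 37)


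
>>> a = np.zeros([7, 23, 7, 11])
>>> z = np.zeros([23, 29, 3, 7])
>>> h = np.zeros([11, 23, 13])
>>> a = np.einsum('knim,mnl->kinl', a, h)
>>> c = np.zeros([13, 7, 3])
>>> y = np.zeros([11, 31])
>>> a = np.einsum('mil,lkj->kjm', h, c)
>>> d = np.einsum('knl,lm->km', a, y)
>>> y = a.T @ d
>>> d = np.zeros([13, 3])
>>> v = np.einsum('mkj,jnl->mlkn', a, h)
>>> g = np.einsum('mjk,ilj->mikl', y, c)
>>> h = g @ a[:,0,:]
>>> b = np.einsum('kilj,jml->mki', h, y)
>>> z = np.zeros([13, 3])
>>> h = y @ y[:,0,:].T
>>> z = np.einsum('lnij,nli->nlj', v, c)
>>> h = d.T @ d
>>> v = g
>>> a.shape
(7, 3, 11)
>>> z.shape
(13, 7, 23)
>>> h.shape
(3, 3)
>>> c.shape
(13, 7, 3)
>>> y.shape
(11, 3, 31)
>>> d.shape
(13, 3)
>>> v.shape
(11, 13, 31, 7)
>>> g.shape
(11, 13, 31, 7)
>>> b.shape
(3, 11, 13)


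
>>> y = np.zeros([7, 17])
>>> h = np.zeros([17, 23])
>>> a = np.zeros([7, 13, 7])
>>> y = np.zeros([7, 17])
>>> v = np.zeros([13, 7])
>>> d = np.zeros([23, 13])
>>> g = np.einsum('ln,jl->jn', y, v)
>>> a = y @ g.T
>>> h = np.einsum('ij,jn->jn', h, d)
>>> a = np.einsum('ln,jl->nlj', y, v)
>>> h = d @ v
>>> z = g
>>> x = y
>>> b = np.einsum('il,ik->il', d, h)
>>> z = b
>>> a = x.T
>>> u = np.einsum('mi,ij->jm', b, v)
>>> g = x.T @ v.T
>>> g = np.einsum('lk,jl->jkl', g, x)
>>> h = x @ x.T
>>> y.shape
(7, 17)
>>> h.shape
(7, 7)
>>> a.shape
(17, 7)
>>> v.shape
(13, 7)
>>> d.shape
(23, 13)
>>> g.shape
(7, 13, 17)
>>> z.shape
(23, 13)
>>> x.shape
(7, 17)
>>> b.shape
(23, 13)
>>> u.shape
(7, 23)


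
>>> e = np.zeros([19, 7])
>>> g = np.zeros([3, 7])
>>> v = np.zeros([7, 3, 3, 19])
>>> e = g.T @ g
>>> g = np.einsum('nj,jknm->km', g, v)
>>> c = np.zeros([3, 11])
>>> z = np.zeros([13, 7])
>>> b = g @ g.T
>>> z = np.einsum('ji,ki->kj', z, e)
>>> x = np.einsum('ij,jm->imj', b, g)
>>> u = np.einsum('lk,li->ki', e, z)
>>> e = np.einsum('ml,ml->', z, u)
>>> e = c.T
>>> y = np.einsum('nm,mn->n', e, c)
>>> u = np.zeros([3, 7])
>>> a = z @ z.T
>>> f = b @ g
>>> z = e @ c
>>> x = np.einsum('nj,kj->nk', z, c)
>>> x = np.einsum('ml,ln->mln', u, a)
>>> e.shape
(11, 3)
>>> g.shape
(3, 19)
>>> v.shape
(7, 3, 3, 19)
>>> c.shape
(3, 11)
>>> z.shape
(11, 11)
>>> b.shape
(3, 3)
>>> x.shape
(3, 7, 7)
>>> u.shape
(3, 7)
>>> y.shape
(11,)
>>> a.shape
(7, 7)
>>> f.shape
(3, 19)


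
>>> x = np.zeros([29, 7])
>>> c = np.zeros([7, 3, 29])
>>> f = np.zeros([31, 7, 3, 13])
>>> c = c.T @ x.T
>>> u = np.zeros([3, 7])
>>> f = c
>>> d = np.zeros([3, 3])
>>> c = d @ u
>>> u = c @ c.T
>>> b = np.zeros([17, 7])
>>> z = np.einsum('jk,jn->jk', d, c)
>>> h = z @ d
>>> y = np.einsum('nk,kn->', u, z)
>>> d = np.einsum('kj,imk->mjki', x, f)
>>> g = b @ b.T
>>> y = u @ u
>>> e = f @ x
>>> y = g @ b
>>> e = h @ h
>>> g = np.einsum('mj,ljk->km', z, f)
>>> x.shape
(29, 7)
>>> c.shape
(3, 7)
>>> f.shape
(29, 3, 29)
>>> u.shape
(3, 3)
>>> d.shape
(3, 7, 29, 29)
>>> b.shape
(17, 7)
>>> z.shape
(3, 3)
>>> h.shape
(3, 3)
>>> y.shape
(17, 7)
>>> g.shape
(29, 3)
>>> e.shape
(3, 3)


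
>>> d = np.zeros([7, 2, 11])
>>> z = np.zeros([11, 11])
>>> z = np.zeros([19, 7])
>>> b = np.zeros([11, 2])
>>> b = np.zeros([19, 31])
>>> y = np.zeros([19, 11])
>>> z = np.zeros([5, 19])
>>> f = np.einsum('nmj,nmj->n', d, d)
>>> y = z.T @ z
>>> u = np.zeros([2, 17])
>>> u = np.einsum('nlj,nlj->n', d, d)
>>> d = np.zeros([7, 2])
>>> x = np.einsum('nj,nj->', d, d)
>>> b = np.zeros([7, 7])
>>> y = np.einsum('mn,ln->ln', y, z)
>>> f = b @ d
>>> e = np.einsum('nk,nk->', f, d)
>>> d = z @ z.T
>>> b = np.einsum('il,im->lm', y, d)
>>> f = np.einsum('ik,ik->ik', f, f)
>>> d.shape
(5, 5)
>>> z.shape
(5, 19)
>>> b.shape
(19, 5)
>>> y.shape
(5, 19)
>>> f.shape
(7, 2)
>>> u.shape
(7,)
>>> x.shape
()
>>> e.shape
()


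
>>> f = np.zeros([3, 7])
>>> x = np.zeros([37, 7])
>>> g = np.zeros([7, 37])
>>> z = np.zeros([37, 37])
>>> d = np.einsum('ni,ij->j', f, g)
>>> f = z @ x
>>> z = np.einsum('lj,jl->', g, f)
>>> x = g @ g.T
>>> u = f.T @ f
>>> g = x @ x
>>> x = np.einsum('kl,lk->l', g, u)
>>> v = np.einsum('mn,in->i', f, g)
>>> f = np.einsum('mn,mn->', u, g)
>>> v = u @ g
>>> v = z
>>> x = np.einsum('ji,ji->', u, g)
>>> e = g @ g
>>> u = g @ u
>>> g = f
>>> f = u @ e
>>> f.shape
(7, 7)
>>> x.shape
()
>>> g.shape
()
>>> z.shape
()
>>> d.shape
(37,)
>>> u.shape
(7, 7)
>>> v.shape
()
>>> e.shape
(7, 7)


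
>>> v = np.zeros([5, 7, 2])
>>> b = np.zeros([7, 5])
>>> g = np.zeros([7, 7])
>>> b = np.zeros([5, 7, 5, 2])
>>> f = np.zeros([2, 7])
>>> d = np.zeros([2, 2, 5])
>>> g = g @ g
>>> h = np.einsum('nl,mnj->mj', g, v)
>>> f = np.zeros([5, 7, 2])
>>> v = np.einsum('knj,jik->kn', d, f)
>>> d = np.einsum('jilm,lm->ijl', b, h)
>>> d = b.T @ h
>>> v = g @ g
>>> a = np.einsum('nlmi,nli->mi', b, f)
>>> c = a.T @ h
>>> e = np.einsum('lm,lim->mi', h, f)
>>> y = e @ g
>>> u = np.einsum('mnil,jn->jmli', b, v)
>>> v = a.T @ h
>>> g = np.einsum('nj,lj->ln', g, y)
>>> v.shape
(2, 2)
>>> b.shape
(5, 7, 5, 2)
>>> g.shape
(2, 7)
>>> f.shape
(5, 7, 2)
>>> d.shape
(2, 5, 7, 2)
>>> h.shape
(5, 2)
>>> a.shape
(5, 2)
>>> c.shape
(2, 2)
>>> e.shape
(2, 7)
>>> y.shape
(2, 7)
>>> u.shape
(7, 5, 2, 5)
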